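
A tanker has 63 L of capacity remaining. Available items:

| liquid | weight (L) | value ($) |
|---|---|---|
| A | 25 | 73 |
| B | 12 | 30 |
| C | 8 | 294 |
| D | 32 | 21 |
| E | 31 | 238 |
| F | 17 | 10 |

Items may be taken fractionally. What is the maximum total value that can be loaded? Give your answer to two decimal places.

Ratios (sorted): C 36.75, E 7.68, A 2.92, B 2.50, D 0.66, F 0.59
take C (8 @ 294); take E (31 @ 238); take 24/25 of A → 70.08. Capacity used 63/63.
Total value = 602.08

602.08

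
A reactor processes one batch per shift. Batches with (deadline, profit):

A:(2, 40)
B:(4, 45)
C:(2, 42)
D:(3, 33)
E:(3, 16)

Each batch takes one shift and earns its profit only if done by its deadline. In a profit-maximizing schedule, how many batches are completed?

By profit: B(d4,45), C(d2,42), A(d2,40), D(d3,33), E(d3,16)
B→slot 4; C→slot 2; A→slot 1; D→slot 3; E skipped.
4 of 5 scheduled.

4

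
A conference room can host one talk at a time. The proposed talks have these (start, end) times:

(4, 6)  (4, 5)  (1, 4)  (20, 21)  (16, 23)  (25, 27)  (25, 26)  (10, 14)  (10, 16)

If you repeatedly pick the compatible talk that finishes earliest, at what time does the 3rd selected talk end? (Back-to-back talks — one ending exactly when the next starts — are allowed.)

Sort by end time and greedily take each interval whose start is ≥ the last chosen end.
By end time: (1,4), (4,5), (4,6), (10,14), (10,16), (20,21), (16,23), (25,26), (25,27).
Pick (1,4); next start ≥ 4 → (4,5); next start ≥ 5 → (10,14); next start ≥ 14 → (20,21); next start ≥ 21 → (25,26).
Selected: (1,4) (4,5) (10,14) (20,21) (25,26)

14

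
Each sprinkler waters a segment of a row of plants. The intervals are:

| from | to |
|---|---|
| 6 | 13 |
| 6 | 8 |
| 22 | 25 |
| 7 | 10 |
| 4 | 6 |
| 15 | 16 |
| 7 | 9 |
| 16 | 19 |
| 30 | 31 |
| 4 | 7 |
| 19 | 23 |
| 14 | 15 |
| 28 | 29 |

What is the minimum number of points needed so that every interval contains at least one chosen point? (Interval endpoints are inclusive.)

By right end: [4,6]  [4,7]  [6,8]  [7,9]  [7,10]  [6,13]  [14,15]  [15,16]  [16,19]  [19,23]  [22,25]  [28,29]  [30,31]
[4,6] uncovered → point at 6; [7,9] uncovered → point at 9; [14,15] uncovered → point at 15; [16,19] uncovered → point at 19; [22,25] uncovered → point at 25; [28,29] uncovered → point at 29; [30,31] uncovered → point at 31.
Points: 6, 9, 15, 19, 25, 29, 31 (7 total).

7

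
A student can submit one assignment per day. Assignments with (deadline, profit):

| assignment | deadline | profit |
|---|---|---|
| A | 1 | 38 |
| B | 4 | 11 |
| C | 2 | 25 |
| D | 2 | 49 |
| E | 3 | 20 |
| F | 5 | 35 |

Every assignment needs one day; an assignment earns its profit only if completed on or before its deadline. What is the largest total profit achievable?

153

Take jobs in profit order; each goes to the latest open slot no later than its deadline.
Profit order: D=49 A=38 F=35 C=25 E=20 B=11
Assign: D→slot 2, A→slot 1, F→slot 5, C skipped, E→slot 3, B→slot 4.
Slots: [1:A] [2:D] [3:E] [4:B] [5:F]
Profit = 38 + 49 + 20 + 11 + 35 = 153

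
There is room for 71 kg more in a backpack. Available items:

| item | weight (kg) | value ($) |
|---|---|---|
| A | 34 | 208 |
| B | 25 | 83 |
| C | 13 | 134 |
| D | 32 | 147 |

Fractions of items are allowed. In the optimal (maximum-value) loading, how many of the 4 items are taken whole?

2

Sort by value per unit weight and fill in that order.
Order: C (134/13=10.31) > A (208/34=6.12) > D (147/32=4.59) > B (83/25=3.32)
Fill: take C (13 @ 134) → take A (34 @ 208) → take 24/32 of D → 110.25; 71/71 used.
2 item(s) taken whole; one partial (take 24/32 of D).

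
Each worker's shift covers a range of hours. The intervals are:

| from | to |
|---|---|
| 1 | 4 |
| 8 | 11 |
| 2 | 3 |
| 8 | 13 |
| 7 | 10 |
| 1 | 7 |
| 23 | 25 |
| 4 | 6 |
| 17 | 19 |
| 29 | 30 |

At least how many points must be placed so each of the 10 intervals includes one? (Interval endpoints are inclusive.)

6

Sorted: [2,3] [1,4] [4,6] [1,7] [7,10] [8,11] [8,13] [17,19] [23,25] [29,30]
{[2,3],[1,4]} hit by 3; {[4,6],[1,7]} hit by 6; {[7,10],[8,11],[8,13]} hit by 10; {[17,19]} hit by 19; {[23,25]} hit by 25; {[29,30]} hit by 30.
Points: 3, 6, 10, 19, 25, 30 (6 total).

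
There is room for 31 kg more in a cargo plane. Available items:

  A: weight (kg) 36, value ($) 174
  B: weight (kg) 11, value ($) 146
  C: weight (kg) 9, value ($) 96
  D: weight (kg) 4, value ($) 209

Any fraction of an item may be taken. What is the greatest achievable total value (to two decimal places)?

Order: D (209/4=52.25) > B (146/11=13.27) > C (96/9=10.67) > A (174/36=4.83)
Fill: take D (4 @ 209) → take B (11 @ 146) → take C (9 @ 96) → take 7/36 of A → 33.83; 31/31 used.
Total value = 484.83

484.83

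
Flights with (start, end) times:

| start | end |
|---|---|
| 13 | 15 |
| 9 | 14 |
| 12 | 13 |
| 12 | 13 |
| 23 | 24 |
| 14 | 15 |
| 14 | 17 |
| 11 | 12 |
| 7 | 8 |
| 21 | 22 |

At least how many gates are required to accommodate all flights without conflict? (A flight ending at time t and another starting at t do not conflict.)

3

Count concurrent intervals with a sweep; the peak is the room count.
Events (time:±→running): 7:+→1 8:-→0 9:+→1 11:+→2 12:-→1 12:+→2 12:+→3 … peak 3.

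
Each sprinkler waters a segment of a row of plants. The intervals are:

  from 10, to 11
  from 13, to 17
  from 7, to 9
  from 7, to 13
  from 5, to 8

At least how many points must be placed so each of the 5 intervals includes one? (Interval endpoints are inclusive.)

Sort by right endpoint; whenever an interval is uncovered, place a point at its right end.
By right end: [5,8]  [7,9]  [10,11]  [7,13]  [13,17]
[5,8] uncovered → point at 8; [10,11] uncovered → point at 11; [13,17] uncovered → point at 17.
Points: 8, 11, 17 (3 total).

3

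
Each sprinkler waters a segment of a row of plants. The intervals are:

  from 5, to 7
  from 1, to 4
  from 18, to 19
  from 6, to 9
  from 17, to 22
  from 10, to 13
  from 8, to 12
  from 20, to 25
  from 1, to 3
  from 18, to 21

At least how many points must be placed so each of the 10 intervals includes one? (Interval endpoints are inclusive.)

Process intervals by earliest right end; each time one isn't hit yet, stab at its right endpoint.
Sorted: [1,3] [1,4] [5,7] [6,9] [8,12] [10,13] [18,19] [18,21] [17,22] [20,25]
{[1,3],[1,4]} hit by 3; {[5,7],[6,9]} hit by 7; {[8,12],[10,13]} hit by 12; {[18,19],[18,21],[17,22]} hit by 19; {[20,25]} hit by 25.
Points: 3, 7, 12, 19, 25 (5 total).

5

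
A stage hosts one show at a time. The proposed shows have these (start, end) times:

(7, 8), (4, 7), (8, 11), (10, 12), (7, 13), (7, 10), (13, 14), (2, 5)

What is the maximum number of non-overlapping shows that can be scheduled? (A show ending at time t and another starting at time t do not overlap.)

4

Order by finish time; keep every interval that doesn't clash with the previous kept one.
By end time: (2,5), (4,7), (7,8), (7,10), (8,11), (10,12), (7,13), (13,14).
Pick (2,5); next start ≥ 5 → (7,8); next start ≥ 8 → (8,11); next start ≥ 11 → (13,14).
Selected 4 shows.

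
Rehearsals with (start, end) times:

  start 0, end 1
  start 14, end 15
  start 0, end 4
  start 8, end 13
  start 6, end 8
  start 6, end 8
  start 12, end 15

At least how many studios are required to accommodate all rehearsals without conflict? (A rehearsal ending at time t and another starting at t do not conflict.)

Events (time:±→running): 0:+→1 0:+→2 … peak 2.

2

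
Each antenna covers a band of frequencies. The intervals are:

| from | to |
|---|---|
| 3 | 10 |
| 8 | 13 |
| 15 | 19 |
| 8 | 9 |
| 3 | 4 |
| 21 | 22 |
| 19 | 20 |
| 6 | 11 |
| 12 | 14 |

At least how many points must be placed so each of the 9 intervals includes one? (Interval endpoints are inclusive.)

5

Sort by right endpoint; whenever an interval is uncovered, place a point at its right end.
By right end: [3,4]  [8,9]  [3,10]  [6,11]  [8,13]  [12,14]  [15,19]  [19,20]  [21,22]
[3,4] uncovered → point at 4; [8,9] uncovered → point at 9; [12,14] uncovered → point at 14; [15,19] uncovered → point at 19; [21,22] uncovered → point at 22.
Points: 4, 9, 14, 19, 22 (5 total).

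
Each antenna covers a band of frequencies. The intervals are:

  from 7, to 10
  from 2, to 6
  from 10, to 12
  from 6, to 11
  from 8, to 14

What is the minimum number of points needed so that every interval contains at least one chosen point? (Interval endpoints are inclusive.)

2

Process intervals by earliest right end; each time one isn't hit yet, stab at its right endpoint.
By right end: [2,6]  [7,10]  [6,11]  [10,12]  [8,14]
[2,6] uncovered → point at 6; [7,10] uncovered → point at 10.
Points: 6, 10 (2 total).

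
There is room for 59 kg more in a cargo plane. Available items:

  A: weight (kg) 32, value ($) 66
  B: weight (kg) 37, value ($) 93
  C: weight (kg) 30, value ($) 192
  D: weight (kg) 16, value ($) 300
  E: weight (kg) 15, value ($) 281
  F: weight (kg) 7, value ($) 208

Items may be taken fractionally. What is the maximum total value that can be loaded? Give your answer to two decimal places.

Order: F (208/7=29.71) > D (300/16=18.75) > E (281/15=18.73) > C (192/30=6.40) > B (93/37=2.51) > A (66/32=2.06)
Fill: take F (7 @ 208) → take D (16 @ 300) → take E (15 @ 281) → take 21/30 of C → 134.40; 59/59 used.
Total value = 923.40

923.40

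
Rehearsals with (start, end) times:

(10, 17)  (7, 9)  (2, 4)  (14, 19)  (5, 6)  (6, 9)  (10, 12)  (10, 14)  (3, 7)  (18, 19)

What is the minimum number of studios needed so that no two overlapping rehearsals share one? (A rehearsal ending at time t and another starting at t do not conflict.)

The answer is the maximum number of intervals overlapping at any instant.
starts: [2, 3, 5, 6, 7, 10, 10, 10, 14, 18]
ends:   [4, 6, 7, 9, 9, 12, 14, 17, 19, 19]
s2→1 s3→2 e4→1 s5→2 e6→1 s6→2 e7→1 s7→2 e9→1 e9→0 s10→1 s10→2 s10→3  — peak 3.

3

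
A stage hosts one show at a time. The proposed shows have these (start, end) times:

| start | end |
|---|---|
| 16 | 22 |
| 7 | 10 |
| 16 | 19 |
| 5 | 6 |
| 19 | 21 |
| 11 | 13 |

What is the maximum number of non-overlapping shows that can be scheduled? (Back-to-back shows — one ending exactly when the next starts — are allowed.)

Sort by end time and greedily take each interval whose start is ≥ the last chosen end.
Sorted by end: (5,6)  (7,10)  (11,13)  (16,19)  (19,21)  (16,22)
take (5,6); take (7,10); take (11,13); take (16,19); take (19,21).
Selected 5 shows.

5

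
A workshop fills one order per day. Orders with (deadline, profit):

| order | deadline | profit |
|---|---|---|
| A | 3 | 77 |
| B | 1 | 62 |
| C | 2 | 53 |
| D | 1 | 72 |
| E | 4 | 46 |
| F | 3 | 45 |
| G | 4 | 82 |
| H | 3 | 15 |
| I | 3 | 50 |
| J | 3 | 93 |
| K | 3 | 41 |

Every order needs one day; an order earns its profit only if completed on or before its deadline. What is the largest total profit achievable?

Take jobs in profit order; each goes to the latest open slot no later than its deadline.
Profit order: J=93 G=82 A=77 D=72 B=62 C=53 I=50 E=46 F=45 K=41 H=15
Assign: J→slot 3, G→slot 4, A→slot 2, D→slot 1, B skipped, C skipped, I skipped, E skipped, F skipped, K skipped, H skipped.
Slots: [1:D] [2:A] [3:J] [4:G]
Profit = 72 + 77 + 93 + 82 = 324

324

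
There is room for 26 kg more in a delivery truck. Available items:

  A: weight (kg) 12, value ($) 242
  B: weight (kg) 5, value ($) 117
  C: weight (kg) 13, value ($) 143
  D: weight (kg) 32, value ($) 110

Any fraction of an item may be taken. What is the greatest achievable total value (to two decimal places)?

458.00

Greedy by value/weight ratio, highest first.
Ratios (sorted): B 23.40, A 20.17, C 11.00, D 3.44
take B (5 @ 117); take A (12 @ 242); take 9/13 of C → 99.00. Capacity used 26/26.
Total value = 458.00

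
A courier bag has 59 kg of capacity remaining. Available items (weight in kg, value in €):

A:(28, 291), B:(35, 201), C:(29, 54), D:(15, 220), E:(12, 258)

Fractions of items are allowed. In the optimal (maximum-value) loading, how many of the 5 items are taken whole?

3

Ratios (sorted): E 21.50, D 14.67, A 10.39, B 5.74, C 1.86
take E (12 @ 258); take D (15 @ 220); take A (28 @ 291); take 4/35 of B → 22.97. Capacity used 59/59.
3 item(s) taken whole; one partial (take 4/35 of B).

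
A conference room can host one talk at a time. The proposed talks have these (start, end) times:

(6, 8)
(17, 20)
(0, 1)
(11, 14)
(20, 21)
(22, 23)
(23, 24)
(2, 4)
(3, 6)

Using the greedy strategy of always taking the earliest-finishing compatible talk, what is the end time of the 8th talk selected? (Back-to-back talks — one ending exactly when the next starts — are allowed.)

By end time: (0,1), (2,4), (3,6), (6,8), (11,14), (17,20), (20,21), (22,23), (23,24).
Pick (0,1); next start ≥ 1 → (2,4); next start ≥ 4 → (6,8); next start ≥ 8 → (11,14); next start ≥ 14 → (17,20); next start ≥ 20 → (20,21); next start ≥ 21 → (22,23); next start ≥ 23 → (23,24).
Selected: (0,1) (2,4) (6,8) (11,14) (17,20) (20,21) (22,23) (23,24)

24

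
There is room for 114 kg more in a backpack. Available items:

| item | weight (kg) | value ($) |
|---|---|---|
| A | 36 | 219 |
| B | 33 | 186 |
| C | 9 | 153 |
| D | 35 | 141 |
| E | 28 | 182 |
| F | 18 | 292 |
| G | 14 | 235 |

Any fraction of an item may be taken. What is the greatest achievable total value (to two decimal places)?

Order: C (153/9=17.00) > G (235/14=16.79) > F (292/18=16.22) > E (182/28=6.50) > A (219/36=6.08) > B (186/33=5.64) > D (141/35=4.03)
Fill: take C (9 @ 153) → take G (14 @ 235) → take F (18 @ 292) → take E (28 @ 182) → take A (36 @ 219) → take 9/33 of B → 50.73; 114/114 used.
Total value = 1131.73

1131.73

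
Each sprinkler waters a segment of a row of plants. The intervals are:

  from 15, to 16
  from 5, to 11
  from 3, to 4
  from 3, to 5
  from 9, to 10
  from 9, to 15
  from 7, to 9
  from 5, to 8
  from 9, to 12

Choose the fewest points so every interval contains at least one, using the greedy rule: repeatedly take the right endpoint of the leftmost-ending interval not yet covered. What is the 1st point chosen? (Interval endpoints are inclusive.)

4

Sorted: [3,4] [3,5] [5,8] [7,9] [9,10] [5,11] [9,12] [9,15] [15,16]
{[3,4],[3,5]} hit by 4; {[5,8],[7,9]} hit by 8; {[9,10],[5,11],[9,12],[9,15]} hit by 10; {[15,16]} hit by 16.
Points: 4, 8, 10, 16 (4 total).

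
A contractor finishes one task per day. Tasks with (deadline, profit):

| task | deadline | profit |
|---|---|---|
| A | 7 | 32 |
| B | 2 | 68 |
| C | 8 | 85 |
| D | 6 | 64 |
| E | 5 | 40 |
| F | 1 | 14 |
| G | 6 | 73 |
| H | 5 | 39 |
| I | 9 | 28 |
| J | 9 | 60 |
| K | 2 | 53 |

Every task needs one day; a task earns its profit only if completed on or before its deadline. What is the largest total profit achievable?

514

By profit: C(d8,85), G(d6,73), B(d2,68), D(d6,64), J(d9,60), K(d2,53), E(d5,40), H(d5,39), A(d7,32), I(d9,28), F(d1,14)
C→slot 8; G→slot 6; B→slot 2; D→slot 5; J→slot 9; K→slot 1; E→slot 4; H→slot 3; A→slot 7; I skipped; F skipped.
Profit = 53 + 68 + 39 + 40 + 64 + 73 + 32 + 85 + 60 = 514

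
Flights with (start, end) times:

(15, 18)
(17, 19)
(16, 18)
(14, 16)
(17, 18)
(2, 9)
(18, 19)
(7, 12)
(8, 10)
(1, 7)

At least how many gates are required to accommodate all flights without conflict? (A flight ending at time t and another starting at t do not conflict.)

Events (time:±→running): 1:+→1 2:+→2 7:-→1 7:+→2 8:+→3 9:-→2 10:-→1 12:-→0 14:+→1 15:+→2 16:-→1 16:+→2 17:+→3 17:+→4 … peak 4.

4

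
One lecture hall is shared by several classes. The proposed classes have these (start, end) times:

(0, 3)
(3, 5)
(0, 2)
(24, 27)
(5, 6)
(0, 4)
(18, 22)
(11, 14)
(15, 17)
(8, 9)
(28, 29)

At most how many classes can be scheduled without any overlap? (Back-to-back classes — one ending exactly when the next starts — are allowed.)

By end time: (0,2), (0,3), (0,4), (3,5), (5,6), (8,9), (11,14), (15,17), (18,22), (24,27), (28,29).
Pick (0,2); next start ≥ 2 → (3,5); next start ≥ 5 → (5,6); next start ≥ 6 → (8,9); next start ≥ 9 → (11,14); next start ≥ 14 → (15,17); next start ≥ 17 → (18,22); next start ≥ 22 → (24,27); next start ≥ 27 → (28,29).
Selected 9 classes.

9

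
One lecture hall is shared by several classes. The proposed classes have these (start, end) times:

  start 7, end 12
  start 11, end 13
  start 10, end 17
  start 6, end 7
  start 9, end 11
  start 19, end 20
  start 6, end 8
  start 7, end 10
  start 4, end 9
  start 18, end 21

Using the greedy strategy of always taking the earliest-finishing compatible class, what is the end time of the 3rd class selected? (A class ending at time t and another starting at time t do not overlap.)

13

Sorted by end: (6,7)  (6,8)  (4,9)  (7,10)  (9,11)  (7,12)  (11,13)  (10,17)  (19,20)  (18,21)
take (6,7); skip (6,8); take (7,10); skip (9,11); take (11,13); take (19,20).
Selected: (6,7) (7,10) (11,13) (19,20)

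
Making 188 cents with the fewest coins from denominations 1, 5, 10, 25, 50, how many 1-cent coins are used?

3

188 − 3×50→38 − 1×25→13 − 1×10→3 − 3×1→0
Count of 1: 3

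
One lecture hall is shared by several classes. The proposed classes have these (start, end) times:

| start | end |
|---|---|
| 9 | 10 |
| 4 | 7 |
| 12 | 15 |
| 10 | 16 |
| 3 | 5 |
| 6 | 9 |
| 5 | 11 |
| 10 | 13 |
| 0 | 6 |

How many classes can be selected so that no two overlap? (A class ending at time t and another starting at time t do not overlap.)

Order by finish time; keep every interval that doesn't clash with the previous kept one.
By end time: (3,5), (0,6), (4,7), (6,9), (9,10), (5,11), (10,13), (12,15), (10,16).
Pick (3,5); next start ≥ 5 → (6,9); next start ≥ 9 → (9,10); next start ≥ 10 → (10,13).
Selected 4 classes.

4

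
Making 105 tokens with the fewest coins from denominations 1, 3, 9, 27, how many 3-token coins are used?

2

105 = 3×27 + 2×9 + 2×3
Count of 3: 2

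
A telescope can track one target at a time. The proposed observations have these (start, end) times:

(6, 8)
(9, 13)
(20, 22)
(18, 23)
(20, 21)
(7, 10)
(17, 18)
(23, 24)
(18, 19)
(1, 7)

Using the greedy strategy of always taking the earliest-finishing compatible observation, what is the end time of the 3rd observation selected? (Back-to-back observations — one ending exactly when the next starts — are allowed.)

By end time: (1,7), (6,8), (7,10), (9,13), (17,18), (18,19), (20,21), (20,22), (18,23), (23,24).
Pick (1,7); next start ≥ 7 → (7,10); next start ≥ 10 → (17,18); next start ≥ 18 → (18,19); next start ≥ 19 → (20,21); next start ≥ 21 → (23,24).
Selected: (1,7) (7,10) (17,18) (18,19) (20,21) (23,24)

18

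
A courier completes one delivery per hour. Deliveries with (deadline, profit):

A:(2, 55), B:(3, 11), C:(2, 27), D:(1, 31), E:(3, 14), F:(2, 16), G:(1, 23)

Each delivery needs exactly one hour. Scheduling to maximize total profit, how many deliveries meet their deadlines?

Take jobs in profit order; each goes to the latest open slot no later than its deadline.
By profit: A(d2,55), D(d1,31), C(d2,27), G(d1,23), F(d2,16), E(d3,14), B(d3,11)
A→slot 2; D→slot 1; C skipped; G skipped; F skipped; E→slot 3; B skipped.
3 of 7 scheduled.

3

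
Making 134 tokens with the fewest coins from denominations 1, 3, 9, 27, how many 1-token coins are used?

2

134 − 4×27→26 − 2×9→8 − 2×3→2 − 2×1→0
Count of 1: 2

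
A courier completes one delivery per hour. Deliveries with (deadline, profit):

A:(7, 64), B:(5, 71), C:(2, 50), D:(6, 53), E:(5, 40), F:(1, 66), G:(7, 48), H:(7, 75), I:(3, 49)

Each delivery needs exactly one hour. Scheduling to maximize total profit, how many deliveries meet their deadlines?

By profit: H(d7,75), B(d5,71), F(d1,66), A(d7,64), D(d6,53), C(d2,50), I(d3,49), G(d7,48), E(d5,40)
H→slot 7; B→slot 5; F→slot 1; A→slot 6; D→slot 4; C→slot 2; I→slot 3; G skipped; E skipped.
7 of 9 scheduled.

7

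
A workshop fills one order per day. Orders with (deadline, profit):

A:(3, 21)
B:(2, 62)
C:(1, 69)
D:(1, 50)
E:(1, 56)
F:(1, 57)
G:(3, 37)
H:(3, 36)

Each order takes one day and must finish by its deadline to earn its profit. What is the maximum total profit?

By profit: C(d1,69), B(d2,62), F(d1,57), E(d1,56), D(d1,50), G(d3,37), H(d3,36), A(d3,21)
C→slot 1; B→slot 2; F skipped; E skipped; D skipped; G→slot 3; H skipped; A skipped.
Profit = 69 + 62 + 37 = 168

168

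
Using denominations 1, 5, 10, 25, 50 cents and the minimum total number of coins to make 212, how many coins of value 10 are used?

Use the largest denomination that fits, subtract, and repeat.
212 = 4×50 + 1×10 + 2×1
Count of 10: 1

1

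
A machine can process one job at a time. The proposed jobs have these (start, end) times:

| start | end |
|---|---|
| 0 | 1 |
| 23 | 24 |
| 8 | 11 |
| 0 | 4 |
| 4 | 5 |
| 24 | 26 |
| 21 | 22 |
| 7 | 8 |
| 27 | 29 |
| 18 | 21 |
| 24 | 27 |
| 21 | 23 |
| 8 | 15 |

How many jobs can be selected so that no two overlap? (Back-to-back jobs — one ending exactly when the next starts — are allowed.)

Sorted by end: (0,1)  (0,4)  (4,5)  (7,8)  (8,11)  (8,15)  (18,21)  (21,22)  (21,23)  (23,24)  (24,26)  (24,27)  (27,29)
take (0,1); take (4,5); take (7,8); take (8,11); take (18,21); take (21,22); take (23,24); take (24,26); skip (24,27); take (27,29).
Selected 9 jobs.

9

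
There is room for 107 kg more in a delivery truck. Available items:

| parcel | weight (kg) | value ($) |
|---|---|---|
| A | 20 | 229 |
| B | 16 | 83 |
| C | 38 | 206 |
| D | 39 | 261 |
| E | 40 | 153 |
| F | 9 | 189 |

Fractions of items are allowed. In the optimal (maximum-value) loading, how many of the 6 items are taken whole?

4

Ratios (sorted): F 21.00, A 11.45, D 6.69, C 5.42, B 5.19, E 3.83
take F (9 @ 189); take A (20 @ 229); take D (39 @ 261); take C (38 @ 206); take 1/16 of B → 5.19. Capacity used 107/107.
4 item(s) taken whole; one partial (take 1/16 of B).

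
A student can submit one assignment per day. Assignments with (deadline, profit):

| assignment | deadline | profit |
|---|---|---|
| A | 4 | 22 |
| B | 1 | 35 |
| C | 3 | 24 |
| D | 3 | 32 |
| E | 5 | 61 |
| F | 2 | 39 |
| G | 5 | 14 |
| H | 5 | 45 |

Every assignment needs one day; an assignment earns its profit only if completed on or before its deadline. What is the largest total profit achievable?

Sort by profit descending; place each in the latest free slot ≤ its deadline.
By profit: E(d5,61), H(d5,45), F(d2,39), B(d1,35), D(d3,32), C(d3,24), A(d4,22), G(d5,14)
E→slot 5; H→slot 4; F→slot 2; B→slot 1; D→slot 3; C skipped; A skipped; G skipped.
Profit = 35 + 39 + 32 + 45 + 61 = 212

212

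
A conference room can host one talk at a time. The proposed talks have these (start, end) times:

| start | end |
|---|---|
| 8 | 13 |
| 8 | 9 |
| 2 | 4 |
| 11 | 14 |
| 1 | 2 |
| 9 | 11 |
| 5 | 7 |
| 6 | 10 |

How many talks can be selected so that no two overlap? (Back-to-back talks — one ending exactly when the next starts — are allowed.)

6

By end time: (1,2), (2,4), (5,7), (8,9), (6,10), (9,11), (8,13), (11,14).
Pick (1,2); next start ≥ 2 → (2,4); next start ≥ 4 → (5,7); next start ≥ 7 → (8,9); next start ≥ 9 → (9,11); next start ≥ 11 → (11,14).
Selected 6 talks.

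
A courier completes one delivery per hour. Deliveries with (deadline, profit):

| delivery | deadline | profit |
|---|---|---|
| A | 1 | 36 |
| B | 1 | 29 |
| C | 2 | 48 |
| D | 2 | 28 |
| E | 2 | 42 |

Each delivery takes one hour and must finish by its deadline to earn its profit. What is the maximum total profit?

90

Profit order: C=48 E=42 A=36 B=29 D=28
Assign: C→slot 2, E→slot 1, A skipped, B skipped, D skipped.
Slots: [1:E] [2:C]
Profit = 42 + 48 = 90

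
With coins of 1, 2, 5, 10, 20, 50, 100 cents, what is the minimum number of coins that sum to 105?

2

105 = 1×100 + 1×5
Total coins = 1 + 1 = 2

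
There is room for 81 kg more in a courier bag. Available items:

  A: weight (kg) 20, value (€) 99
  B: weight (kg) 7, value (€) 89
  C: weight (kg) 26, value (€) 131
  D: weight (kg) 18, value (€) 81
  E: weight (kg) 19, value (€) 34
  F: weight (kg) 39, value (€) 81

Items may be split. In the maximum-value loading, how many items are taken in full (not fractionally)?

4

Ratios (sorted): B 12.71, C 5.04, A 4.95, D 4.50, F 2.08, E 1.79
take B (7 @ 89); take C (26 @ 131); take A (20 @ 99); take D (18 @ 81); take 10/39 of F → 20.77. Capacity used 81/81.
4 item(s) taken whole; one partial (take 10/39 of F).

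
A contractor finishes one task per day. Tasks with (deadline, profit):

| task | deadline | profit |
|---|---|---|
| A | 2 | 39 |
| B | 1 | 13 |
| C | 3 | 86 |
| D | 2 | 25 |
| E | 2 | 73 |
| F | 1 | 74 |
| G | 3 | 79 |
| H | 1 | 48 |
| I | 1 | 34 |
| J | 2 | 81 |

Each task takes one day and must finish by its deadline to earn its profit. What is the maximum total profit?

246

Sort by profit descending; place each in the latest free slot ≤ its deadline.
Profit order: C=86 J=81 G=79 F=74 E=73 H=48 A=39 I=34 D=25 B=13
Assign: C→slot 3, J→slot 2, G→slot 1, F skipped, E skipped, H skipped, A skipped, I skipped, D skipped, B skipped.
Slots: [1:G] [2:J] [3:C]
Profit = 79 + 81 + 86 = 246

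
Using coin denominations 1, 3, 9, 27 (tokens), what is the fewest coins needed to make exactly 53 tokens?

53 = 1×27 + 2×9 + 2×3 + 2×1
Total coins = 1 + 2 + 2 + 2 = 7

7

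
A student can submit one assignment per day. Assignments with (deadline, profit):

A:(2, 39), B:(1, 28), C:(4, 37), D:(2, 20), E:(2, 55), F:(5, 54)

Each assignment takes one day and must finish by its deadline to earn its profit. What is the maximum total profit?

Sort by profit descending; place each in the latest free slot ≤ its deadline.
By profit: E(d2,55), F(d5,54), A(d2,39), C(d4,37), B(d1,28), D(d2,20)
E→slot 2; F→slot 5; A→slot 1; C→slot 4; B skipped; D skipped.
Profit = 39 + 55 + 37 + 54 = 185

185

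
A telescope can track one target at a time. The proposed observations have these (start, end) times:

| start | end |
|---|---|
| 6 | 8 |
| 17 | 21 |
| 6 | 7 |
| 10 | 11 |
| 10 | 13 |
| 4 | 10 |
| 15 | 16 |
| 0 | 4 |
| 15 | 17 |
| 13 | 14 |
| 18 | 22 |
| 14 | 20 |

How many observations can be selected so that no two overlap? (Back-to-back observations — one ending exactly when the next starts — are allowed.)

Greedy by earliest finish: after sorting by end time, pick each interval compatible with the last pick.
By end time: (0,4), (6,7), (6,8), (4,10), (10,11), (10,13), (13,14), (15,16), (15,17), (14,20), (17,21), (18,22).
Pick (0,4); next start ≥ 4 → (6,7); next start ≥ 7 → (10,11); next start ≥ 11 → (13,14); next start ≥ 14 → (15,16); next start ≥ 16 → (17,21).
Selected 6 observations.

6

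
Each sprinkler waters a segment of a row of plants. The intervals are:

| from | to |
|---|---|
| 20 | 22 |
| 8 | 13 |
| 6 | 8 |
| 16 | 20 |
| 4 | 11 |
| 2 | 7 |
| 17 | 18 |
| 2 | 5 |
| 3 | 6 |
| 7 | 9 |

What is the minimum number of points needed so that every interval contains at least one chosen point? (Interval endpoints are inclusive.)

4

By right end: [2,5]  [3,6]  [2,7]  [6,8]  [7,9]  [4,11]  [8,13]  [17,18]  [16,20]  [20,22]
[2,5] uncovered → point at 5; [6,8] uncovered → point at 8; [17,18] uncovered → point at 18; [20,22] uncovered → point at 22.
Points: 5, 8, 18, 22 (4 total).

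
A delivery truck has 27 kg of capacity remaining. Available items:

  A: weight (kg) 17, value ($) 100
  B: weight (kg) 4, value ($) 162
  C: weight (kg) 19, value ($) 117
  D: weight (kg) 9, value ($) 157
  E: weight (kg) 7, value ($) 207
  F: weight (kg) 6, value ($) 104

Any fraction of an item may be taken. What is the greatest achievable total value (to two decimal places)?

Sort by value per unit weight and fill in that order.
Order: B (162/4=40.50) > E (207/7=29.57) > D (157/9=17.44) > F (104/6=17.33) > C (117/19=6.16) > A (100/17=5.88)
Fill: take B (4 @ 162) → take E (7 @ 207) → take D (9 @ 157) → take F (6 @ 104) → take 1/19 of C → 6.16; 27/27 used.
Total value = 636.16

636.16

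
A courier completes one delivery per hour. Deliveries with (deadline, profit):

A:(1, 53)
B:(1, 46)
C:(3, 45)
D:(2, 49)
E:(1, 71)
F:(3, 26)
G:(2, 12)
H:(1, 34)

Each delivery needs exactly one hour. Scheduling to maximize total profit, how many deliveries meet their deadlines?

3

By profit: E(d1,71), A(d1,53), D(d2,49), B(d1,46), C(d3,45), H(d1,34), F(d3,26), G(d2,12)
E→slot 1; A skipped; D→slot 2; B skipped; C→slot 3; H skipped; F skipped; G skipped.
3 of 8 scheduled.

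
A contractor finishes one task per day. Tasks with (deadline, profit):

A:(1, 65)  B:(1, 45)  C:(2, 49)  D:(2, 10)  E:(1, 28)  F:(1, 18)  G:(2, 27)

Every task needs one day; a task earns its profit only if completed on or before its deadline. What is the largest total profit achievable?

114

Sort by profit descending; place each in the latest free slot ≤ its deadline.
Profit order: A=65 C=49 B=45 E=28 G=27 F=18 D=10
Assign: A→slot 1, C→slot 2, B skipped, E skipped, G skipped, F skipped, D skipped.
Slots: [1:A] [2:C]
Profit = 65 + 49 = 114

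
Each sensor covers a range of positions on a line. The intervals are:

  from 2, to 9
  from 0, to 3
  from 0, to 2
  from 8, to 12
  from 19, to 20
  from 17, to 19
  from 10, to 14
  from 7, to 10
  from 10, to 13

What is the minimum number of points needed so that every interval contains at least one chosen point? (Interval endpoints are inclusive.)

3

Sorted: [0,2] [0,3] [2,9] [7,10] [8,12] [10,13] [10,14] [17,19] [19,20]
{[0,2],[0,3],[2,9]} hit by 2; {[7,10],[8,12],[10,13],[10,14]} hit by 10; {[17,19],[19,20]} hit by 19.
Points: 2, 10, 19 (3 total).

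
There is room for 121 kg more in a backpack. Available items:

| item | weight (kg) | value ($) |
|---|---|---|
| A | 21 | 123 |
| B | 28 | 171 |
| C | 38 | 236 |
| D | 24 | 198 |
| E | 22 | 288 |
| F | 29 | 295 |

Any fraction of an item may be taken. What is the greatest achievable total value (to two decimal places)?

1065.86

Sort by value per unit weight and fill in that order.
Order: E (288/22=13.09) > F (295/29=10.17) > D (198/24=8.25) > C (236/38=6.21) > B (171/28=6.11) > A (123/21=5.86)
Fill: take E (22 @ 288) → take F (29 @ 295) → take D (24 @ 198) → take C (38 @ 236) → take 8/28 of B → 48.86; 121/121 used.
Total value = 1065.86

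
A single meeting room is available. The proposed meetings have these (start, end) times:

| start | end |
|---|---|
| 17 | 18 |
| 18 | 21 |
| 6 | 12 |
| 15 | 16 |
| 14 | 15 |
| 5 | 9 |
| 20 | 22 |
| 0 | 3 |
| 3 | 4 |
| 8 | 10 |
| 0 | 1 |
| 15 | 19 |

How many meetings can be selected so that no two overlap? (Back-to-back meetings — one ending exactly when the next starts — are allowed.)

7

By end time: (0,1), (0,3), (3,4), (5,9), (8,10), (6,12), (14,15), (15,16), (17,18), (15,19), (18,21), (20,22).
Pick (0,1); next start ≥ 1 → (3,4); next start ≥ 4 → (5,9); next start ≥ 9 → (14,15); next start ≥ 15 → (15,16); next start ≥ 16 → (17,18); next start ≥ 18 → (18,21).
Selected 7 meetings.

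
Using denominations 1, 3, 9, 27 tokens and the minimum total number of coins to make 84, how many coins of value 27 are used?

3

Greedy: take as many of the largest coin as possible, then repeat with the remainder.
84 = 3×27 + 1×3
Count of 27: 3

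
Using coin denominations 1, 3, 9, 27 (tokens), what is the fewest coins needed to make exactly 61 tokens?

Use the largest denomination that fits, subtract, and repeat.
61 − 2×27→7 − 2×3→1 − 1×1→0
Total coins = 2 + 2 + 1 = 5

5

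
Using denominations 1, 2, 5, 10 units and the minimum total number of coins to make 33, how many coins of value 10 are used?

Greedy: take as many of the largest coin as possible, then repeat with the remainder.
33 − 3×10→3 − 1×2→1 − 1×1→0
Count of 10: 3

3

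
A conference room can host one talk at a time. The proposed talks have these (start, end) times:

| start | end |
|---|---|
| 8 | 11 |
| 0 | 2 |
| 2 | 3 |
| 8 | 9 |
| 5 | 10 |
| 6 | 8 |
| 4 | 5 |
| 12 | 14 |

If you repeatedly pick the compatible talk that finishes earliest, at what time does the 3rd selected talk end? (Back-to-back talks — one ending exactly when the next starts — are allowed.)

Greedy by earliest finish: after sorting by end time, pick each interval compatible with the last pick.
Sorted by end: (0,2)  (2,3)  (4,5)  (6,8)  (8,9)  (5,10)  (8,11)  (12,14)
take (0,2); take (2,3); take (4,5); take (6,8); take (8,9); skip (5,10); take (12,14).
Selected: (0,2) (2,3) (4,5) (6,8) (8,9) (12,14)

5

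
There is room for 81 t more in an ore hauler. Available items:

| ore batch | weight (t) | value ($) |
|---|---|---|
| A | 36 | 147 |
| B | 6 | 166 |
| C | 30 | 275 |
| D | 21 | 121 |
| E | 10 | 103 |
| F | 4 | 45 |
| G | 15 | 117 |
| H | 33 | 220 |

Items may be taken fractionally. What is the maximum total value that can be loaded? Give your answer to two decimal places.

Greedy by value/weight ratio, highest first.
Order: B (166/6=27.67) > F (45/4=11.25) > E (103/10=10.30) > C (275/30=9.17) > G (117/15=7.80) > H (220/33=6.67) > D (121/21=5.76) > A (147/36=4.08)
Fill: take B (6 @ 166) → take F (4 @ 45) → take E (10 @ 103) → take C (30 @ 275) → take G (15 @ 117) → take 16/33 of H → 106.67; 81/81 used.
Total value = 812.67

812.67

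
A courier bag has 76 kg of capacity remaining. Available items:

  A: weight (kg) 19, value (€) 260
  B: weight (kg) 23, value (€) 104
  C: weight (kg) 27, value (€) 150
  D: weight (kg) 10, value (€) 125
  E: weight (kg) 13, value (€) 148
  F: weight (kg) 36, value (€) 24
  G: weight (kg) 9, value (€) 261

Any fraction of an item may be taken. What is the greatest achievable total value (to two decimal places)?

932.89

Greedy by value/weight ratio, highest first.
Ratios (sorted): G 29.00, A 13.68, D 12.50, E 11.38, C 5.56, B 4.52, F 0.67
take G (9 @ 261); take A (19 @ 260); take D (10 @ 125); take E (13 @ 148); take 25/27 of C → 138.89. Capacity used 76/76.
Total value = 932.89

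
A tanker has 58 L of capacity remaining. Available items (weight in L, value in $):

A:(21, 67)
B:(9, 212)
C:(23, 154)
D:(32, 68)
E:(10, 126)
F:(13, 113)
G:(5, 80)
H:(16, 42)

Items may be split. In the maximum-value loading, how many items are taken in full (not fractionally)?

4

Ratios (sorted): B 23.56, G 16.00, E 12.60, F 8.69, C 6.70, A 3.19, H 2.62, D 2.12
take B (9 @ 212); take G (5 @ 80); take E (10 @ 126); take F (13 @ 113); take 21/23 of C → 140.61. Capacity used 58/58.
4 item(s) taken whole; one partial (take 21/23 of C).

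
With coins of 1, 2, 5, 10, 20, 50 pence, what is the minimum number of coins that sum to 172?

Greedy: take as many of the largest coin as possible, then repeat with the remainder.
172 = 3×50 + 1×20 + 1×2
Total coins = 3 + 1 + 1 = 5

5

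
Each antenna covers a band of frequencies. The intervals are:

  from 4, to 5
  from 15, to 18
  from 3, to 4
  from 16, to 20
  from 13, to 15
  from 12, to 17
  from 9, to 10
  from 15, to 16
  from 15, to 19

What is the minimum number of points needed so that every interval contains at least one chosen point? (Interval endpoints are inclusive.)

By right end: [3,4]  [4,5]  [9,10]  [13,15]  [15,16]  [12,17]  [15,18]  [15,19]  [16,20]
[3,4] uncovered → point at 4; [9,10] uncovered → point at 10; [13,15] uncovered → point at 15; [16,20] uncovered → point at 20.
Points: 4, 10, 15, 20 (4 total).

4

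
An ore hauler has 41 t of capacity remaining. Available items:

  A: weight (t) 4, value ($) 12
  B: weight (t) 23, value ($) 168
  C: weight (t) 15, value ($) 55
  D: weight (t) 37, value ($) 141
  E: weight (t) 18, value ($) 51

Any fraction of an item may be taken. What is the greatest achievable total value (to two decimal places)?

Sort by value per unit weight and fill in that order.
Order: B (168/23=7.30) > D (141/37=3.81) > C (55/15=3.67) > A (12/4=3.00) > E (51/18=2.83)
Fill: take B (23 @ 168) → take 18/37 of D → 68.59; 41/41 used.
Total value = 236.59

236.59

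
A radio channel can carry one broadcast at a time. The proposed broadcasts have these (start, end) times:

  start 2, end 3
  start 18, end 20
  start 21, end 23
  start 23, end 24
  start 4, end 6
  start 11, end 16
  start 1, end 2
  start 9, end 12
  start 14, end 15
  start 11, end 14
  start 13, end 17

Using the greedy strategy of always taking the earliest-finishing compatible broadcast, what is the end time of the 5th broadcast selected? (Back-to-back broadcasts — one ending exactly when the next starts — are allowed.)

Order by finish time; keep every interval that doesn't clash with the previous kept one.
Sorted by end: (1,2)  (2,3)  (4,6)  (9,12)  (11,14)  (14,15)  (11,16)  (13,17)  (18,20)  (21,23)  (23,24)
take (1,2); take (2,3); take (4,6); take (9,12); take (14,15); skip (13,17); take (18,20); take (21,23); take (23,24).
Selected: (1,2) (2,3) (4,6) (9,12) (14,15) (18,20) (21,23) (23,24)

15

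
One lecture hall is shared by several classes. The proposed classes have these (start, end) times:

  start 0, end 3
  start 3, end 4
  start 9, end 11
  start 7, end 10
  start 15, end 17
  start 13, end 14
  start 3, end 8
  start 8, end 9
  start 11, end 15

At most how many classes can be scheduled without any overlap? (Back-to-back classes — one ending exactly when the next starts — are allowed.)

By end time: (0,3), (3,4), (3,8), (8,9), (7,10), (9,11), (13,14), (11,15), (15,17).
Pick (0,3); next start ≥ 3 → (3,4); next start ≥ 4 → (8,9); next start ≥ 9 → (9,11); next start ≥ 11 → (13,14); next start ≥ 14 → (15,17).
Selected 6 classes.

6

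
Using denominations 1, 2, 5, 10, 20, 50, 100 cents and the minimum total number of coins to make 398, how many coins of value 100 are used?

3

398 = 3×100 + 1×50 + 2×20 + 1×5 + 1×2 + 1×1
Count of 100: 3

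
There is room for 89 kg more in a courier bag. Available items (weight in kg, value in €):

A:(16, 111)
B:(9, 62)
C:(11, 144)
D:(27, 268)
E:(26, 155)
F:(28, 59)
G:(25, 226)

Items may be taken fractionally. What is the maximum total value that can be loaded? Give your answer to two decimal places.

Greedy by value/weight ratio, highest first.
Order: C (144/11=13.09) > D (268/27=9.93) > G (226/25=9.04) > A (111/16=6.94) > B (62/9=6.89) > E (155/26=5.96) > F (59/28=2.11)
Fill: take C (11 @ 144) → take D (27 @ 268) → take G (25 @ 226) → take A (16 @ 111) → take B (9 @ 62) → take 1/26 of E → 5.96; 89/89 used.
Total value = 816.96

816.96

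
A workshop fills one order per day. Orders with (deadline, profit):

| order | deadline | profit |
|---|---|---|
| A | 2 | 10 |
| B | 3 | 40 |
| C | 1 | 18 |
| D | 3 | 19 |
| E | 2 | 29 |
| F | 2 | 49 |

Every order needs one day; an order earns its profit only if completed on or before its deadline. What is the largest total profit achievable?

118

Take jobs in profit order; each goes to the latest open slot no later than its deadline.
By profit: F(d2,49), B(d3,40), E(d2,29), D(d3,19), C(d1,18), A(d2,10)
F→slot 2; B→slot 3; E→slot 1; D skipped; C skipped; A skipped.
Profit = 29 + 49 + 40 = 118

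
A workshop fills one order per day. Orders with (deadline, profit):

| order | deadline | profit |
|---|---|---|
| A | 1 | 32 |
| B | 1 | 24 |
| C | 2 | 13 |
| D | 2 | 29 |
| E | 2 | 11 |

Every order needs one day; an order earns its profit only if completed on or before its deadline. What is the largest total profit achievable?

61

By profit: A(d1,32), D(d2,29), B(d1,24), C(d2,13), E(d2,11)
A→slot 1; D→slot 2; B skipped; C skipped; E skipped.
Profit = 32 + 29 = 61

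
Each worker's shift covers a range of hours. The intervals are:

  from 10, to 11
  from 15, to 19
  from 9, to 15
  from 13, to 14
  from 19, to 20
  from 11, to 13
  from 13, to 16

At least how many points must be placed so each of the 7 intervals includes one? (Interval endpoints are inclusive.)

Sort by right endpoint; whenever an interval is uncovered, place a point at its right end.
By right end: [10,11]  [11,13]  [13,14]  [9,15]  [13,16]  [15,19]  [19,20]
[10,11] uncovered → point at 11; [13,14] uncovered → point at 14; [15,19] uncovered → point at 19.
Points: 11, 14, 19 (3 total).

3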